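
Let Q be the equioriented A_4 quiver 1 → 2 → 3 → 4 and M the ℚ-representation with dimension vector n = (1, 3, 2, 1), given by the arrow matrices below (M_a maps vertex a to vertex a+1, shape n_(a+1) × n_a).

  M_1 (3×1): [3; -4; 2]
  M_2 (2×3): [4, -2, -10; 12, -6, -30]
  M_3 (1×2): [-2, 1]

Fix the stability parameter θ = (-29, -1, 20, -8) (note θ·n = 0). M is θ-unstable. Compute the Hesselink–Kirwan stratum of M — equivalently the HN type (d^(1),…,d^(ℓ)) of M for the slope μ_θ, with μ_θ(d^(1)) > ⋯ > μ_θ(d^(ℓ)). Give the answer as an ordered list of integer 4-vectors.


Interval decomposition of M: I[1,2], I[2,2], I[2,4], I[3,3].
HN type (ℓ=4): μ^(1)=20; μ^(2)=6; μ^(3)=-1; μ^(4)=-29

((0, 0, 1, 0); (0, 0, 1, 1); (0, 3, 0, 0); (1, 0, 0, 0))


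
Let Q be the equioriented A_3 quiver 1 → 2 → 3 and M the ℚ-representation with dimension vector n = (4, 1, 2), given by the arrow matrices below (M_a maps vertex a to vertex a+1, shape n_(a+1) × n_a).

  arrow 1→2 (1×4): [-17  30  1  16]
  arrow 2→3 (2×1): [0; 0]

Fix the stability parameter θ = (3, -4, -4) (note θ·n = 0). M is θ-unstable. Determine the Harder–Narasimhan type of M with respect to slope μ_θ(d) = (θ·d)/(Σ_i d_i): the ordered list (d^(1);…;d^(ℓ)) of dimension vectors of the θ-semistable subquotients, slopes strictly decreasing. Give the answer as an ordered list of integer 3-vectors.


Barcode: M ≅ I[1,1]^3, I[1,2], I[3,3]^2. HN layers by μ_θ (3 steps, strictly decreasing):
  μ^(1)=3; μ^(2)=-1/2; μ^(3)=-4

((3, 0, 0); (1, 1, 0); (0, 0, 2))


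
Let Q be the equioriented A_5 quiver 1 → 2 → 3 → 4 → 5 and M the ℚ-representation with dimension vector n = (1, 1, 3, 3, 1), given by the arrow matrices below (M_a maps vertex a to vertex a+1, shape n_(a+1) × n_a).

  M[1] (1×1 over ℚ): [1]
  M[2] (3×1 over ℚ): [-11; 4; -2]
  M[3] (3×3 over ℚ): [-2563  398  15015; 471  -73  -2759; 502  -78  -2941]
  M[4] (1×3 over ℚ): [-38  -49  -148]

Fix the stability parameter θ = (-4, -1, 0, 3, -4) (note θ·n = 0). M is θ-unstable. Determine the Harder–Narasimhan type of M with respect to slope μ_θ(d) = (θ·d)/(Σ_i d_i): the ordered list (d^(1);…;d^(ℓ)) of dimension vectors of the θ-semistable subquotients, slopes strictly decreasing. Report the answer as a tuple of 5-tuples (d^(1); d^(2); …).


Interval decomposition of M: I[1,5], I[3,4]^2.
HN type (ℓ=5): μ^(1)=3; μ^(2)=0; μ^(3)=-1/3; μ^(4)=-1; μ^(5)=-4

((0, 0, 0, 2, 0); (0, 0, 2, 0, 0); (0, 0, 1, 1, 1); (0, 1, 0, 0, 0); (1, 0, 0, 0, 0))


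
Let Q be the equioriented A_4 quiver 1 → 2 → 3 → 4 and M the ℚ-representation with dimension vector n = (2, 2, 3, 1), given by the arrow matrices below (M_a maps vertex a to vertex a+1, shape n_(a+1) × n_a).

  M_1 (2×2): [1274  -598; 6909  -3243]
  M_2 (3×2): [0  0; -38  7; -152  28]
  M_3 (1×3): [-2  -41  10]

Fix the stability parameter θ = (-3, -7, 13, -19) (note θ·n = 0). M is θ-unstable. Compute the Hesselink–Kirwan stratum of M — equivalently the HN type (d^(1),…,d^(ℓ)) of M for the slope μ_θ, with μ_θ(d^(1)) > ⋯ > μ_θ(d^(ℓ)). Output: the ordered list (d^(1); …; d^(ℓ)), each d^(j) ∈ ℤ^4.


Interval decomposition of M: I[1,1], I[1,4], I[2,2], I[3,3]^2.
HN type (ℓ=4): μ^(1)=13; μ^(2)=-3; μ^(3)=-5; μ^(4)=-7

((0, 0, 2, 0); (1, 0, 1, 1); (1, 1, 0, 0); (0, 1, 0, 0))


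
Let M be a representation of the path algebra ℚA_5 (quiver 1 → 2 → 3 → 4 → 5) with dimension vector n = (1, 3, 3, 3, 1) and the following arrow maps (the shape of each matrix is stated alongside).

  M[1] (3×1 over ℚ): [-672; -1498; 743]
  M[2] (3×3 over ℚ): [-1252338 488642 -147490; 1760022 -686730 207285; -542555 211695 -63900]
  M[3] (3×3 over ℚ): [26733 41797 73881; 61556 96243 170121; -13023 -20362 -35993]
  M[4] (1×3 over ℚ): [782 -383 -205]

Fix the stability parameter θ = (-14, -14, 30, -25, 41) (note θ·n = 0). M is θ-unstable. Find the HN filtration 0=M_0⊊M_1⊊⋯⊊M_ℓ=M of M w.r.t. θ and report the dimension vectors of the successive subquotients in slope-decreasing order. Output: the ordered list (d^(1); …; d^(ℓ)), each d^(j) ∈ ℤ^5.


Interval decomposition of M: I[1,5], I[2,2], I[2,4], I[3,4].
HN type (ℓ=3): μ^(1)=41; μ^(2)=5/2; μ^(3)=-14

((0, 0, 0, 0, 1); (0, 0, 3, 3, 0); (1, 3, 0, 0, 0))


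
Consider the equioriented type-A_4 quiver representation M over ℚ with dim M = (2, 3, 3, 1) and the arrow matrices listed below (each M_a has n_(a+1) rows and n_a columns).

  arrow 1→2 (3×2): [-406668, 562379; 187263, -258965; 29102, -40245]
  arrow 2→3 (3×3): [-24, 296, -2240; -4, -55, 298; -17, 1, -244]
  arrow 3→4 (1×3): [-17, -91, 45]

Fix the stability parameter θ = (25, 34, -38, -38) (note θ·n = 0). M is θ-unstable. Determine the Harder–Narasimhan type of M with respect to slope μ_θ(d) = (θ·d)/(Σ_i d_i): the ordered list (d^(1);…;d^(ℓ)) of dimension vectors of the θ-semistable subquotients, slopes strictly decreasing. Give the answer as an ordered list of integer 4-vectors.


Interval decomposition of M: I[1,3], I[1,4], I[2,2], I[3,3].
HN type (ℓ=4): μ^(1)=34; μ^(2)=7; μ^(3)=-17/4; μ^(4)=-38

((0, 1, 0, 0); (1, 1, 1, 0); (1, 1, 1, 1); (0, 0, 1, 0))


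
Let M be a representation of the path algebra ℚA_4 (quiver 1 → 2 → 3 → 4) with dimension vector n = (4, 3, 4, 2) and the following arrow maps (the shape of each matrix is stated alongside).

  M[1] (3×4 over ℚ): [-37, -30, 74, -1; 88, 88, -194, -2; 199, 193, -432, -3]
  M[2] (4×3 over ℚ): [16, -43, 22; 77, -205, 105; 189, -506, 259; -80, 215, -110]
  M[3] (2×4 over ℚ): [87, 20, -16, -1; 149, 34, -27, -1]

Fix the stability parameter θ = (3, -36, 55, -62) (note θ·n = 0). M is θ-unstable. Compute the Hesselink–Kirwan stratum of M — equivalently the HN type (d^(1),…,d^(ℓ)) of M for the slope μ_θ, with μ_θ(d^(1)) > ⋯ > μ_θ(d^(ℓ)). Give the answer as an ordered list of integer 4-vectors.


Via rank(M_{q-1}∘⋯∘M_p): M ≅ I[1,1], I[1,2], I[1,3], I[1,4], I[3,3], I[3,4].
μ_θ-semistable layers: μ^(1)=55; μ^(2)=3; μ^(3)=-7/2; μ^(4)=-33/2

((0, 0, 2, 0); (1, 0, 0, 0); (0, 0, 2, 2); (3, 3, 0, 0))


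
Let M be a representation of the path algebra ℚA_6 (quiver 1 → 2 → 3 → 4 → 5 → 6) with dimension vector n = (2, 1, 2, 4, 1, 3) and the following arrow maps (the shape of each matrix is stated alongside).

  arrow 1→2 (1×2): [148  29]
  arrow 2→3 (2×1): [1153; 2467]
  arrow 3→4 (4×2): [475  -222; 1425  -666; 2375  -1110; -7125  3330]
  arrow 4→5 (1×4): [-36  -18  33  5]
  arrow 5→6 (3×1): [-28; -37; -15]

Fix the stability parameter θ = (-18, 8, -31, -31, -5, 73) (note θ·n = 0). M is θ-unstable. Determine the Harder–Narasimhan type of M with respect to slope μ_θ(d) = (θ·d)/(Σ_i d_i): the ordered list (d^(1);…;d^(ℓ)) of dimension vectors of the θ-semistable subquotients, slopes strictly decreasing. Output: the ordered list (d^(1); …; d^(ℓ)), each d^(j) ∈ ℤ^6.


Interval decomposition of M: I[1,1], I[1,4], I[3,3], I[4,4]^2, I[4,6], I[6,6]^2.
HN type (ℓ=4): μ^(1)=73; μ^(2)=-5; μ^(3)=-18; μ^(4)=-31

((0, 0, 0, 0, 0, 3); (0, 0, 0, 0, 1, 0); (2, 1, 1, 1, 0, 0); (0, 0, 1, 3, 0, 0))


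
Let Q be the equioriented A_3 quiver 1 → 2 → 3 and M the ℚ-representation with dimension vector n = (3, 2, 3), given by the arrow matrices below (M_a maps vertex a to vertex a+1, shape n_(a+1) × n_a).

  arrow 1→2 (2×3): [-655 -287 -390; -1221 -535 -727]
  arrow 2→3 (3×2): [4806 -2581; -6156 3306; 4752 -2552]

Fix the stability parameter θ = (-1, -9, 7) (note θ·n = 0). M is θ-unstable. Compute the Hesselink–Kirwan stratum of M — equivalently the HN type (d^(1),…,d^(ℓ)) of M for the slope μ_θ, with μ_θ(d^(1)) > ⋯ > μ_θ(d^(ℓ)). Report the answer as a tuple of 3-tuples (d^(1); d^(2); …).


Barcode: M ≅ I[1,1], I[1,2], I[1,3], I[3,3]^2. HN layers by μ_θ (3 steps, strictly decreasing):
  μ^(1)=7; μ^(2)=-1; μ^(3)=-5

((0, 0, 3); (1, 0, 0); (2, 2, 0))


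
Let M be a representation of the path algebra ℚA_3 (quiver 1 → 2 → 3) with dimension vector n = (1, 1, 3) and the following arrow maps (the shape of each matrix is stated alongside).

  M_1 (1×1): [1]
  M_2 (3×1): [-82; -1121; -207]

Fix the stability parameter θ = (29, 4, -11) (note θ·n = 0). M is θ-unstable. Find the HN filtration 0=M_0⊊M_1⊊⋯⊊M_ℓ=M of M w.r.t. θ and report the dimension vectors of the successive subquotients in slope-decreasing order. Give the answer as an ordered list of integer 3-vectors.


Via rank(M_{q-1}∘⋯∘M_p): M ≅ I[1,3], I[3,3]^2.
μ_θ-semistable layers: μ^(1)=22/3; μ^(2)=-11

((1, 1, 1); (0, 0, 2))


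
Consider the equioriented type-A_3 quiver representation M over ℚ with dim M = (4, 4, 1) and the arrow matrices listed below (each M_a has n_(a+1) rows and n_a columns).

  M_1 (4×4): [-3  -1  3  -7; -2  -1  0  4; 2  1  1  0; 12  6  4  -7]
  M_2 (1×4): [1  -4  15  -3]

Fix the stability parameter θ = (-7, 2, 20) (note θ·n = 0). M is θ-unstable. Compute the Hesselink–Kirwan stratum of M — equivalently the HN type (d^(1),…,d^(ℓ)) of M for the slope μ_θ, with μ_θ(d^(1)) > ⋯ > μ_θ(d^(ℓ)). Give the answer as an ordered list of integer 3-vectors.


Barcode: M ≅ I[1,2]^3, I[1,3]. HN layers by μ_θ (3 steps, strictly decreasing):
  μ^(1)=20; μ^(2)=2; μ^(3)=-7

((0, 0, 1); (0, 4, 0); (4, 0, 0))


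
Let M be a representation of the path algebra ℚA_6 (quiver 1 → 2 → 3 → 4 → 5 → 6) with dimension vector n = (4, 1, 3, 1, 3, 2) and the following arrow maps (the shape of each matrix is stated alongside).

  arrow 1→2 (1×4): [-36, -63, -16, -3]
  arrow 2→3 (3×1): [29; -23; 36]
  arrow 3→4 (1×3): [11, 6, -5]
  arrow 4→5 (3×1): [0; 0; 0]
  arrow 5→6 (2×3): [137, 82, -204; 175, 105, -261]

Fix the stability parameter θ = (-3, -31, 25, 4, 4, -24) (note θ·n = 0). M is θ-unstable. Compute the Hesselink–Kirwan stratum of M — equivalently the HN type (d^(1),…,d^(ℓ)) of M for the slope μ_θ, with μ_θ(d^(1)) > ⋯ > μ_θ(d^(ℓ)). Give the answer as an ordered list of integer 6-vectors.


Interval decomposition of M: I[1,1]^3, I[1,4], I[3,3]^2, I[5,5], I[5,6]^2.
HN type (ℓ=6): μ^(1)=25; μ^(2)=29/2; μ^(3)=4; μ^(4)=-3; μ^(5)=-10; μ^(6)=-17

((0, 0, 2, 0, 0, 0); (0, 0, 1, 1, 0, 0); (0, 0, 0, 0, 1, 0); (3, 0, 0, 0, 0, 0); (0, 0, 0, 0, 2, 2); (1, 1, 0, 0, 0, 0))


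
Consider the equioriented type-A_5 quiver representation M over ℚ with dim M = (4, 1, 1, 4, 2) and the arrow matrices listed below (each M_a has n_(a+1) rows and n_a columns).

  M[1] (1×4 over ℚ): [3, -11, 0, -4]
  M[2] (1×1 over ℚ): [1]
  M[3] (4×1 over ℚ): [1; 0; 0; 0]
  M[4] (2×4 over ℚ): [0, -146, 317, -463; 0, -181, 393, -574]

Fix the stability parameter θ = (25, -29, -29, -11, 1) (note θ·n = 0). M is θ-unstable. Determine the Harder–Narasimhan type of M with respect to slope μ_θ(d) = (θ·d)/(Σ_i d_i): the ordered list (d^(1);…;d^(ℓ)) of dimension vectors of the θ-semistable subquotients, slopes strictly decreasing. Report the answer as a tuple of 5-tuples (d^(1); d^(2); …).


Barcode: M ≅ I[1,1]^3, I[1,4], I[4,4], I[4,5]^2. HN layers by μ_θ (3 steps, strictly decreasing):
  μ^(1)=25; μ^(2)=1; μ^(3)=-11

((3, 0, 0, 0, 0); (0, 0, 0, 0, 2); (1, 1, 1, 4, 0))


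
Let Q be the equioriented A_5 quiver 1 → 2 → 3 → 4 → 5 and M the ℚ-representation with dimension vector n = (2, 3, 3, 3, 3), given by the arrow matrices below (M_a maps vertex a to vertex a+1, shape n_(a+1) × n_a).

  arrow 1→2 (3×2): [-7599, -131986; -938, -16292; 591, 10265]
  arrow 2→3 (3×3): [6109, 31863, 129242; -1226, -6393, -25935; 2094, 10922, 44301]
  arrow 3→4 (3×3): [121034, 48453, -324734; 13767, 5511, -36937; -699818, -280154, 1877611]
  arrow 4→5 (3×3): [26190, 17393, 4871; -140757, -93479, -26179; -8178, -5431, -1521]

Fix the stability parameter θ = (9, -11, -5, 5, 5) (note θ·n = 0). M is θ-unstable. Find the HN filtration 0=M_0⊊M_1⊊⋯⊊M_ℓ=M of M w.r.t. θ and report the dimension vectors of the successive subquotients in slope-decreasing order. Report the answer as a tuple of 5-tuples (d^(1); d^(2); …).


Interval decomposition of M: I[1,5]^2, I[2,4], I[5,5].
HN type (ℓ=4): μ^(1)=5; μ^(2)=-7/3; μ^(3)=-5; μ^(4)=-11

((0, 0, 0, 3, 3); (2, 2, 2, 0, 0); (0, 0, 1, 0, 0); (0, 1, 0, 0, 0))


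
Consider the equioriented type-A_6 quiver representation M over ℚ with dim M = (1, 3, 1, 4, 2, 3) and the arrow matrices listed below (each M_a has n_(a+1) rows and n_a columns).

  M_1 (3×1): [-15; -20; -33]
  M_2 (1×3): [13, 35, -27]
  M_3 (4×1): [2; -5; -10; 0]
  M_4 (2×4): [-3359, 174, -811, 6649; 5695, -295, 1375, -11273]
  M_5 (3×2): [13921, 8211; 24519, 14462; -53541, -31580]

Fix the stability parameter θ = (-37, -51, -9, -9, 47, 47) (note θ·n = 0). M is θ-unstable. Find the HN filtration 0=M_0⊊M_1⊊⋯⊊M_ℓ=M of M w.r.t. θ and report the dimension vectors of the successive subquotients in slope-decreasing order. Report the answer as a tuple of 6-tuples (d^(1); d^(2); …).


Barcode: M ≅ I[1,6], I[2,2]^2, I[4,4]^2, I[4,6], I[6,6]. HN layers by μ_θ (4 steps, strictly decreasing):
  μ^(1)=47; μ^(2)=-9; μ^(3)=-44; μ^(4)=-51

((0, 0, 0, 0, 2, 3); (0, 0, 1, 4, 0, 0); (1, 1, 0, 0, 0, 0); (0, 2, 0, 0, 0, 0))


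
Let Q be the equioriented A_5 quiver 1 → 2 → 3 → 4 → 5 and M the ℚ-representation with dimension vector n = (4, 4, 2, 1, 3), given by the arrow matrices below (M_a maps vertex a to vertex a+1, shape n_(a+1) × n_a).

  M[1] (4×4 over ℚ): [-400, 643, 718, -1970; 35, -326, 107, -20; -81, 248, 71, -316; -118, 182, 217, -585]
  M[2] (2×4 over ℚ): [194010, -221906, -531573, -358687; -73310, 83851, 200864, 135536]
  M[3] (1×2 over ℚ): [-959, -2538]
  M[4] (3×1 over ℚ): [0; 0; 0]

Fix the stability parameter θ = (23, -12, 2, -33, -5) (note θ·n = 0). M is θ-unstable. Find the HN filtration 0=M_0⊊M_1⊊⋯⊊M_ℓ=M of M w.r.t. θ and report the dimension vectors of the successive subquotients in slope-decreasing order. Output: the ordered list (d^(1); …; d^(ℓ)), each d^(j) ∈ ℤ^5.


Barcode: M ≅ I[1,2]^2, I[1,3], I[1,4], I[5,5]^3. HN layers by μ_θ (3 steps, strictly decreasing):
  μ^(1)=11/2; μ^(2)=13/3; μ^(3)=-5

((2, 2, 0, 0, 0); (1, 1, 1, 0, 0); (1, 1, 1, 1, 3))


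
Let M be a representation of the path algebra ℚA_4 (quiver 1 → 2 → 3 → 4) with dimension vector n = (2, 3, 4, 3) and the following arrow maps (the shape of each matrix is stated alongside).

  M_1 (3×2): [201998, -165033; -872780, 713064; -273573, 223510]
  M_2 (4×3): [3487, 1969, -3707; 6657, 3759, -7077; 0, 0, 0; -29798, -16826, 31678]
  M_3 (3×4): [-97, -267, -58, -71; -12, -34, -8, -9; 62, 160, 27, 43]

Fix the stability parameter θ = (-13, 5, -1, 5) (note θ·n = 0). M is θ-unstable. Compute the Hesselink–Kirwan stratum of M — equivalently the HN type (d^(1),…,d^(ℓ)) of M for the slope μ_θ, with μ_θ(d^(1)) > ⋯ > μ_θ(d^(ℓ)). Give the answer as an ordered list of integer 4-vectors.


Barcode: M ≅ I[1,2], I[1,3], I[2,2], I[3,4]^3. HN layers by μ_θ (4 steps, strictly decreasing):
  μ^(1)=5; μ^(2)=2; μ^(3)=-1; μ^(4)=-13

((0, 2, 0, 3); (0, 1, 1, 0); (0, 0, 3, 0); (2, 0, 0, 0))


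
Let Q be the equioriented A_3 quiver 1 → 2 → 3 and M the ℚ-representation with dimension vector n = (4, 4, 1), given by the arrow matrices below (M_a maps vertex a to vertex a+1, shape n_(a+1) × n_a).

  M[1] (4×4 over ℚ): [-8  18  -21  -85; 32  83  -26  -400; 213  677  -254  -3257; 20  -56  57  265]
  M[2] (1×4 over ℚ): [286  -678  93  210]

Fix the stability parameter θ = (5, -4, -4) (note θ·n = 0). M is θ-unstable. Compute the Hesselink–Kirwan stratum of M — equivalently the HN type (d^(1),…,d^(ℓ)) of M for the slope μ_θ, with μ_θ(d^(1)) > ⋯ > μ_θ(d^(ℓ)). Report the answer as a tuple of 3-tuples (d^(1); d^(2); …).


Interval decomposition of M: I[1,1], I[1,2]^2, I[1,3], I[2,2].
HN type (ℓ=4): μ^(1)=5; μ^(2)=1/2; μ^(3)=-1; μ^(4)=-4

((1, 0, 0); (2, 2, 0); (1, 1, 1); (0, 1, 0))


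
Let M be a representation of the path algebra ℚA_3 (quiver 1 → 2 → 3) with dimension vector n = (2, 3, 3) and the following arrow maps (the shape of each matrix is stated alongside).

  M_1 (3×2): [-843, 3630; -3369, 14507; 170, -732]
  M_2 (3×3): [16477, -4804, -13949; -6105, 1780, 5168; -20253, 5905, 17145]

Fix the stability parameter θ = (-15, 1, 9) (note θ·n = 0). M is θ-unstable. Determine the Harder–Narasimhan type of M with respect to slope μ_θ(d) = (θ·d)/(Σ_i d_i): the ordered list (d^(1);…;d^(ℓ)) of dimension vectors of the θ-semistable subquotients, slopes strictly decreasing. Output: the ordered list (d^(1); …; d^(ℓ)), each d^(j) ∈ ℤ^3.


Barcode: M ≅ I[1,3]^2, I[2,3]. HN layers by μ_θ (3 steps, strictly decreasing):
  μ^(1)=9; μ^(2)=1; μ^(3)=-15

((0, 0, 3); (0, 3, 0); (2, 0, 0))


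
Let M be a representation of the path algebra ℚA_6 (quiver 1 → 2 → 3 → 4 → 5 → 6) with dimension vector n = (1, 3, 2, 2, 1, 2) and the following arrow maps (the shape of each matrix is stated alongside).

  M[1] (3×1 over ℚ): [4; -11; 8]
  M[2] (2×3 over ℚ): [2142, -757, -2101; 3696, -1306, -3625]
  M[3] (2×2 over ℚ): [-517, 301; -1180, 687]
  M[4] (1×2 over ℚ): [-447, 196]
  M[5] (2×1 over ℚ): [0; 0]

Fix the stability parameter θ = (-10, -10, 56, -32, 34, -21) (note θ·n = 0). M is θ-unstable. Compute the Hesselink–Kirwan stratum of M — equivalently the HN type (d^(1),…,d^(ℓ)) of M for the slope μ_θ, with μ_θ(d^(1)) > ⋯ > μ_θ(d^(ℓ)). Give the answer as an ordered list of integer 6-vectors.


Interval decomposition of M: I[1,5], I[2,2], I[2,4], I[6,6]^2.
HN type (ℓ=4): μ^(1)=34; μ^(2)=12; μ^(3)=-10; μ^(4)=-21

((0, 0, 0, 0, 1, 0); (0, 0, 2, 2, 0, 0); (1, 3, 0, 0, 0, 0); (0, 0, 0, 0, 0, 2))


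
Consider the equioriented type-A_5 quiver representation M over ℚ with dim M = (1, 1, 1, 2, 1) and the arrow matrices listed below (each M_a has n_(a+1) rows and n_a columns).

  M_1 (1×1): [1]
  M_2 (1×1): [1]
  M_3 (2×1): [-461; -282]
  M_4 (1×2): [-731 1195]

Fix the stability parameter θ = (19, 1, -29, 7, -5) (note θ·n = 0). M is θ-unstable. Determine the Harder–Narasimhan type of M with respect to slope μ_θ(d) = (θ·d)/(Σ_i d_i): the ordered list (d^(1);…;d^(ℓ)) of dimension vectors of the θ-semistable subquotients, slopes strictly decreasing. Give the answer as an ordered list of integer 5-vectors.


Via rank(M_{q-1}∘⋯∘M_p): M ≅ I[1,5], I[4,4].
μ_θ-semistable layers: μ^(1)=7; μ^(2)=1; μ^(3)=-3

((0, 0, 0, 1, 0); (0, 0, 0, 1, 1); (1, 1, 1, 0, 0))


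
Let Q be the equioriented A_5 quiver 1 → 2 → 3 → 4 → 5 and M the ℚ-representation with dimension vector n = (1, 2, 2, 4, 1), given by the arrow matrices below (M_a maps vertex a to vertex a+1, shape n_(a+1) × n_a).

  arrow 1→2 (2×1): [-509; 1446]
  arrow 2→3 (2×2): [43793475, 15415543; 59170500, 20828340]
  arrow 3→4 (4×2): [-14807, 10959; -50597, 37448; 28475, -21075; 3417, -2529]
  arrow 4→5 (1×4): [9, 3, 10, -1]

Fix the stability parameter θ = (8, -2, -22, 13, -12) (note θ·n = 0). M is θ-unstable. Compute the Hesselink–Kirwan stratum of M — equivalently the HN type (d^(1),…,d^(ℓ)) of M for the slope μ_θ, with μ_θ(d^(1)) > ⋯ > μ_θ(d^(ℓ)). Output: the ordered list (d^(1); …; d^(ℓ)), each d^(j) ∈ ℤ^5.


Barcode: M ≅ I[1,5], I[2,2], I[3,4], I[4,4]^2. HN layers by μ_θ (5 steps, strictly decreasing):
  μ^(1)=13; μ^(2)=1/2; μ^(3)=-2; μ^(4)=-16/3; μ^(5)=-22

((0, 0, 0, 3, 0); (0, 0, 0, 1, 1); (0, 1, 0, 0, 0); (1, 1, 1, 0, 0); (0, 0, 1, 0, 0))


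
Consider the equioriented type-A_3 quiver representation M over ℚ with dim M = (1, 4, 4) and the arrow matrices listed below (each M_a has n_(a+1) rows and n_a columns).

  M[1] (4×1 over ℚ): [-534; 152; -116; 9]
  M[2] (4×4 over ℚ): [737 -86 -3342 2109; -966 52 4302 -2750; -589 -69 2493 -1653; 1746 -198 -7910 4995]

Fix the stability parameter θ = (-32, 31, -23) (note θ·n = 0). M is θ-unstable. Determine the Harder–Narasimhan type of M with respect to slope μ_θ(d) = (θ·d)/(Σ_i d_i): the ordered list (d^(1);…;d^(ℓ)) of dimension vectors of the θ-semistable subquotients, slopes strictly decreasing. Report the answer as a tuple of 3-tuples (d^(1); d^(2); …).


Interval decomposition of M: I[1,3], I[2,3]^3.
HN type (ℓ=2): μ^(1)=4; μ^(2)=-32

((0, 4, 4); (1, 0, 0))


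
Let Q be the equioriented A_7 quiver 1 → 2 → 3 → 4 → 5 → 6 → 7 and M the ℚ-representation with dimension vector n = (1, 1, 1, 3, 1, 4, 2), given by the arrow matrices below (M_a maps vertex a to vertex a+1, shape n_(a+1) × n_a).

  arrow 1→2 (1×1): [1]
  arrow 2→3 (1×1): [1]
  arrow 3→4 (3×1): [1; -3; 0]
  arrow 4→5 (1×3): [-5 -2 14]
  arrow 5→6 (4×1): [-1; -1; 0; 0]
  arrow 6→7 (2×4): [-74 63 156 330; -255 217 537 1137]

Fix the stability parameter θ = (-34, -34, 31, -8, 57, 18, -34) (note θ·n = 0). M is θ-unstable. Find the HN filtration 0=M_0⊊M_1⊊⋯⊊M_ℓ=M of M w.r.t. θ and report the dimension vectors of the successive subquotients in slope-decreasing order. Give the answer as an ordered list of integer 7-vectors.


Interval decomposition of M: I[1,7], I[4,4]^2, I[6,6]^2, I[6,7].
HN type (ℓ=5): μ^(1)=18; μ^(2)=41/3; μ^(3)=23/2; μ^(4)=-8; μ^(5)=-34

((0, 0, 0, 0, 0, 2, 0); (0, 0, 0, 0, 1, 1, 1); (0, 0, 1, 1, 0, 0, 0); (0, 0, 0, 2, 0, 1, 1); (1, 1, 0, 0, 0, 0, 0))


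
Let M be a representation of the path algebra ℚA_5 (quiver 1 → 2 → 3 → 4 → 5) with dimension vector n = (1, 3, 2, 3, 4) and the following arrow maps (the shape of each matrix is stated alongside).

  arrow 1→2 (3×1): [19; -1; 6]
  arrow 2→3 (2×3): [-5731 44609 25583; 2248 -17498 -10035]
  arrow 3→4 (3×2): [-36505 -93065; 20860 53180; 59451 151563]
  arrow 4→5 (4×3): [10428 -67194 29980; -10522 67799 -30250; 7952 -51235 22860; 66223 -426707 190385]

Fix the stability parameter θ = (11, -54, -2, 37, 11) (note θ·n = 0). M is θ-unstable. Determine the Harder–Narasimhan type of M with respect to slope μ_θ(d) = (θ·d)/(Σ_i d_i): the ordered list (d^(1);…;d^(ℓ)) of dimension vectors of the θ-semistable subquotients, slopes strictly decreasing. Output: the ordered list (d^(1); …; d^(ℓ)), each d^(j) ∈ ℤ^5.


Barcode: M ≅ I[1,2], I[2,3], I[2,4], I[4,5]^2, I[5,5]^2. HN layers by μ_θ (6 steps, strictly decreasing):
  μ^(1)=37; μ^(2)=24; μ^(3)=11; μ^(4)=-2; μ^(5)=-43/2; μ^(6)=-54

((0, 0, 0, 1, 0); (0, 0, 0, 2, 2); (0, 0, 0, 0, 2); (0, 0, 2, 0, 0); (1, 1, 0, 0, 0); (0, 2, 0, 0, 0))


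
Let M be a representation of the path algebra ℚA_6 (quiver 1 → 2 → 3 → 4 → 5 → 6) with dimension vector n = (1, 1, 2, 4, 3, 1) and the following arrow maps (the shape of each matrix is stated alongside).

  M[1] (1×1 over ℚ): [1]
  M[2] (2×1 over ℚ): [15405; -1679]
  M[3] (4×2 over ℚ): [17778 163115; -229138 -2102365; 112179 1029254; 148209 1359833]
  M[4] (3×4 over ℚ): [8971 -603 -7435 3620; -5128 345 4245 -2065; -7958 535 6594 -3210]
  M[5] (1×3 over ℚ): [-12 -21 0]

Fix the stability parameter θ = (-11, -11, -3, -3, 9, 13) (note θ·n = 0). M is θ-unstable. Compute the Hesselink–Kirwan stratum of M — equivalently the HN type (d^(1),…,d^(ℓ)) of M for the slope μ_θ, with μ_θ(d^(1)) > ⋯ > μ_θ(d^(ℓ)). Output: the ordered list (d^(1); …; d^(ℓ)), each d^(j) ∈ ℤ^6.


Interval decomposition of M: I[1,5], I[3,5], I[4,4], I[4,6].
HN type (ℓ=4): μ^(1)=13; μ^(2)=9; μ^(3)=-3; μ^(4)=-11

((0, 0, 0, 0, 0, 1); (0, 0, 0, 0, 3, 0); (0, 0, 2, 4, 0, 0); (1, 1, 0, 0, 0, 0))


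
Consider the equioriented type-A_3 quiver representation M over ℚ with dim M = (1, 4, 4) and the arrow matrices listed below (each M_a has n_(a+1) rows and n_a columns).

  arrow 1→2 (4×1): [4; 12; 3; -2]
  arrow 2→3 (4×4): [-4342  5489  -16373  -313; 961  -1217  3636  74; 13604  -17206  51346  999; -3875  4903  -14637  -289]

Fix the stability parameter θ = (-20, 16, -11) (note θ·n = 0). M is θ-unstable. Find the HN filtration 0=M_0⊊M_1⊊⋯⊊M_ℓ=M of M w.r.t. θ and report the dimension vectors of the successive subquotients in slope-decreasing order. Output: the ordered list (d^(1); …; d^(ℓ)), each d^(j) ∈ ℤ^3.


Interval decomposition of M: I[1,3], I[2,3]^3.
HN type (ℓ=2): μ^(1)=5/2; μ^(2)=-20

((0, 4, 4); (1, 0, 0))


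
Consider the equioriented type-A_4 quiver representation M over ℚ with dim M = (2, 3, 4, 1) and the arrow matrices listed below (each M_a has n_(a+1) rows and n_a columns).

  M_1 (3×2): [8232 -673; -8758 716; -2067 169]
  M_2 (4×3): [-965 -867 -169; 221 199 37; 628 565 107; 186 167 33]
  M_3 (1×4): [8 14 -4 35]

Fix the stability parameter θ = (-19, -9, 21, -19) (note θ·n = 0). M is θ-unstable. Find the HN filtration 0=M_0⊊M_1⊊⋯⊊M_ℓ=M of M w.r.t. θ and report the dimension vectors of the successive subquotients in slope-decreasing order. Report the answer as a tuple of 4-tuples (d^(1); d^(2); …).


Via rank(M_{q-1}∘⋯∘M_p): M ≅ I[1,3], I[1,4], I[2,2], I[3,3]^2.
μ_θ-semistable layers: μ^(1)=21; μ^(2)=1; μ^(3)=-9; μ^(4)=-19

((0, 0, 3, 0); (0, 0, 1, 1); (0, 3, 0, 0); (2, 0, 0, 0))


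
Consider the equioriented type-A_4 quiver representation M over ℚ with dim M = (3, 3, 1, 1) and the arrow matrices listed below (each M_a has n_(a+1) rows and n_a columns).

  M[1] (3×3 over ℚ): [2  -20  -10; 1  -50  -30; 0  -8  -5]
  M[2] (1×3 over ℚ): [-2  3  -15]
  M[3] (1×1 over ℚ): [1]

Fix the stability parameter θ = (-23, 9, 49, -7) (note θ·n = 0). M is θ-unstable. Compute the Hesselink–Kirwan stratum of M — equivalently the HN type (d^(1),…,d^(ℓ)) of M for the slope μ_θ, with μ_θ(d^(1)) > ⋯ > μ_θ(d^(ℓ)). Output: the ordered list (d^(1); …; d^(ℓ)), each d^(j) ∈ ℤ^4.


Barcode: M ≅ I[1,1], I[1,2], I[1,4], I[2,2]. HN layers by μ_θ (3 steps, strictly decreasing):
  μ^(1)=21; μ^(2)=9; μ^(3)=-23

((0, 0, 1, 1); (0, 3, 0, 0); (3, 0, 0, 0))


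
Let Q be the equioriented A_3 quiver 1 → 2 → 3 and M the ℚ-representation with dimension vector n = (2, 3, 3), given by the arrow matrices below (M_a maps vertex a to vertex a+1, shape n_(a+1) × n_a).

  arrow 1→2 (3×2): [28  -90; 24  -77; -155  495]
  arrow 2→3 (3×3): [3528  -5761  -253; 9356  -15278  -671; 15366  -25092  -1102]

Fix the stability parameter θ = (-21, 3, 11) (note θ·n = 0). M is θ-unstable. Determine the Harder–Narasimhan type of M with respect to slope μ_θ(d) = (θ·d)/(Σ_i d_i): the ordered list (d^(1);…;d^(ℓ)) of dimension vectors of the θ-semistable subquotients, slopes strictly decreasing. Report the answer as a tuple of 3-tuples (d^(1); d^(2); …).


Via rank(M_{q-1}∘⋯∘M_p): M ≅ I[1,3]^2, I[2,3].
μ_θ-semistable layers: μ^(1)=11; μ^(2)=3; μ^(3)=-21

((0, 0, 3); (0, 3, 0); (2, 0, 0))


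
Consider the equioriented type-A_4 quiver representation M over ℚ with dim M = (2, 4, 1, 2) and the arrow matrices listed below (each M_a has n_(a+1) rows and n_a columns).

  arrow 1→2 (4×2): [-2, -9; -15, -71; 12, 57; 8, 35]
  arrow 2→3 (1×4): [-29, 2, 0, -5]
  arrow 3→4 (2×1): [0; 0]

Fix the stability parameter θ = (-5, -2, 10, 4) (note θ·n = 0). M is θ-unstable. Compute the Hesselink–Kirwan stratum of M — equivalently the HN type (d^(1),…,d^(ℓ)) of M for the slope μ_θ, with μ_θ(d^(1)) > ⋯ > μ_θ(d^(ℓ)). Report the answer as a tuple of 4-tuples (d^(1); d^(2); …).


Interval decomposition of M: I[1,2], I[1,3], I[2,2]^2, I[4,4]^2.
HN type (ℓ=4): μ^(1)=10; μ^(2)=4; μ^(3)=-2; μ^(4)=-5

((0, 0, 1, 0); (0, 0, 0, 2); (0, 4, 0, 0); (2, 0, 0, 0))


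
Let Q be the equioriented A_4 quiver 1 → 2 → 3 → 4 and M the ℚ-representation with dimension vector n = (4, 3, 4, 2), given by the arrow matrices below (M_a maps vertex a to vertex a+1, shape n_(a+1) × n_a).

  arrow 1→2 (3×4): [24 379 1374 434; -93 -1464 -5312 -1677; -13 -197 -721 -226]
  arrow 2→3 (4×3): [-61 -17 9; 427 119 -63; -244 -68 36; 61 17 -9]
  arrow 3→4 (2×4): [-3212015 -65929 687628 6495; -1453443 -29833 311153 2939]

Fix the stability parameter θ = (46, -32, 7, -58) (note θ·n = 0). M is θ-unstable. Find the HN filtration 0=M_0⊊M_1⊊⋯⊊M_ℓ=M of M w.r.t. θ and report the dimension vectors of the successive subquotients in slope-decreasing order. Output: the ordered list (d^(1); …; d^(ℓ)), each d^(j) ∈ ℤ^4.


Interval decomposition of M: I[1,1], I[1,2]^2, I[1,4], I[3,3]^2, I[3,4].
HN type (ℓ=4): μ^(1)=46; μ^(2)=7; μ^(3)=-37/4; μ^(4)=-51/2

((1, 0, 0, 0); (2, 2, 2, 0); (1, 1, 1, 1); (0, 0, 1, 1))


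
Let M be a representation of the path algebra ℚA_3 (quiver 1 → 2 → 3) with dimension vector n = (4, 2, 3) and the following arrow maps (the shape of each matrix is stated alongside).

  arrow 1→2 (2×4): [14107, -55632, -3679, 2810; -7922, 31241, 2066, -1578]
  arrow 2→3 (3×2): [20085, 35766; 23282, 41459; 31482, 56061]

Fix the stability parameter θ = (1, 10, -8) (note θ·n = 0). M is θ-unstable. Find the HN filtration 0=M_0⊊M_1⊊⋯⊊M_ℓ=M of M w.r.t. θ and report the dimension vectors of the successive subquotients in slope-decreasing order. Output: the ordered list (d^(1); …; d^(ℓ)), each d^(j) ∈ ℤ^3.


Barcode: M ≅ I[1,1]^2, I[1,3]^2, I[3,3]. HN layers by μ_θ (2 steps, strictly decreasing):
  μ^(1)=1; μ^(2)=-8

((4, 2, 2); (0, 0, 1))


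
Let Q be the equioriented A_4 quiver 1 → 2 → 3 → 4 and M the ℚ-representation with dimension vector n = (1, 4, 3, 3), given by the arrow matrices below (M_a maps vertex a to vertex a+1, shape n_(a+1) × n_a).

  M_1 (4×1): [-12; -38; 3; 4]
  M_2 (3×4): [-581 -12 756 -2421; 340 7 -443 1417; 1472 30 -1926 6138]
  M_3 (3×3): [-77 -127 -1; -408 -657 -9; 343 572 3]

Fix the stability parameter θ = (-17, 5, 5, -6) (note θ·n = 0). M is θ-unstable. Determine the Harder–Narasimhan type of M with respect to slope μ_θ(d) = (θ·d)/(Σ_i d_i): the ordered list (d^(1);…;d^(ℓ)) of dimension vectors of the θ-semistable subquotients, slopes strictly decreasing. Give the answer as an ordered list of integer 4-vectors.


Interval decomposition of M: I[1,4], I[2,2]^2, I[2,4], I[3,4].
HN type (ℓ=4): μ^(1)=5; μ^(2)=4/3; μ^(3)=-1/2; μ^(4)=-17

((0, 2, 0, 0); (0, 2, 2, 2); (0, 0, 1, 1); (1, 0, 0, 0))


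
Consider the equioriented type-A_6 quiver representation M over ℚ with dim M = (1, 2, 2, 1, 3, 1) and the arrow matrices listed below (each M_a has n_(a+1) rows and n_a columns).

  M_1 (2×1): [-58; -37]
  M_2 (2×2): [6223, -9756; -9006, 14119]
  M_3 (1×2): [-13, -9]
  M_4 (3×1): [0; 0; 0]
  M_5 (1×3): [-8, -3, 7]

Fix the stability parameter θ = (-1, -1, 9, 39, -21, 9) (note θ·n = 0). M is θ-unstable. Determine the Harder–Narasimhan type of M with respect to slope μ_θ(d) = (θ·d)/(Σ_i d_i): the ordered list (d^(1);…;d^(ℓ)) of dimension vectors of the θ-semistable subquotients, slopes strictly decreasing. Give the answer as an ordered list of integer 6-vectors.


Via rank(M_{q-1}∘⋯∘M_p): M ≅ I[1,4], I[2,3], I[5,5]^2, I[5,6].
μ_θ-semistable layers: μ^(1)=39; μ^(2)=9; μ^(3)=-1; μ^(4)=-21

((0, 0, 0, 1, 0, 0); (0, 0, 2, 0, 0, 1); (1, 2, 0, 0, 0, 0); (0, 0, 0, 0, 3, 0))


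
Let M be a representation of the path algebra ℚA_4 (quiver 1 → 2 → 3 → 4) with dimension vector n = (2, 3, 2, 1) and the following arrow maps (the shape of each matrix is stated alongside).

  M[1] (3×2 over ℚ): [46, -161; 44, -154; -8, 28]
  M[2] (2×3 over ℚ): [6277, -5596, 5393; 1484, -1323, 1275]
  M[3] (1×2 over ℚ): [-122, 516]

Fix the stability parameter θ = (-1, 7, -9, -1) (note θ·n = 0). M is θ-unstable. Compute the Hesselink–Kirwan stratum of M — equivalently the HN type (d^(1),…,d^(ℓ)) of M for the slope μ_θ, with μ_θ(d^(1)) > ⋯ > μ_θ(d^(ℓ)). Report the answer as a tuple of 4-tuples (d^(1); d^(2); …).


Interval decomposition of M: I[1,1], I[1,4], I[2,2], I[2,3].
HN type (ℓ=2): μ^(1)=7; μ^(2)=-1

((0, 1, 0, 0); (2, 2, 2, 1))


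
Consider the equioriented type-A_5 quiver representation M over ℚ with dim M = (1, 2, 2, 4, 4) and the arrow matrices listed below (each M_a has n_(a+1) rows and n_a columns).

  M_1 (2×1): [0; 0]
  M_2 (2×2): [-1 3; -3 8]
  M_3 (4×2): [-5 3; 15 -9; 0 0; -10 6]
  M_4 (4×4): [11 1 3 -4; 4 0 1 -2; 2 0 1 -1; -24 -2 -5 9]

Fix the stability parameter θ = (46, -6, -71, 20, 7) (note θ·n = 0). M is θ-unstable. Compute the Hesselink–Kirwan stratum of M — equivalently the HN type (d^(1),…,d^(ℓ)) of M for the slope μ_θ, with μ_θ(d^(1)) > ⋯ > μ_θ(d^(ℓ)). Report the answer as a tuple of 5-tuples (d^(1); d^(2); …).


Via rank(M_{q-1}∘⋯∘M_p): M ≅ I[1,1], I[2,3], I[2,4], I[4,5]^3, I[5,5].
μ_θ-semistable layers: μ^(1)=46; μ^(2)=20; μ^(3)=27/2; μ^(4)=7; μ^(5)=-77/2

((1, 0, 0, 0, 0); (0, 0, 0, 1, 0); (0, 0, 0, 3, 3); (0, 0, 0, 0, 1); (0, 2, 2, 0, 0))


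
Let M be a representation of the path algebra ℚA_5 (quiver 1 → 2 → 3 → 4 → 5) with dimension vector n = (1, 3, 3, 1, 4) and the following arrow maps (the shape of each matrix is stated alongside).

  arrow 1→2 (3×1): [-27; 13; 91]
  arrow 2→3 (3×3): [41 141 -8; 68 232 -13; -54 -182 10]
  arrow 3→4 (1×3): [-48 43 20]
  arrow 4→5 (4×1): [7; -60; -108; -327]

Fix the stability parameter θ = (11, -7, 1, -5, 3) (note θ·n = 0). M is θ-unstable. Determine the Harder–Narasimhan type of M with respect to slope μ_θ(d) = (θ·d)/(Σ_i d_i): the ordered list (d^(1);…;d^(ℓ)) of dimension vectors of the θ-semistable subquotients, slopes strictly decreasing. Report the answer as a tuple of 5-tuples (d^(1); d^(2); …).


Via rank(M_{q-1}∘⋯∘M_p): M ≅ I[1,5], I[2,2], I[2,3], I[3,3], I[5,5]^3.
μ_θ-semistable layers: μ^(1)=3; μ^(2)=1; μ^(3)=0; μ^(4)=-7

((0, 0, 0, 0, 4); (0, 0, 2, 0, 0); (1, 1, 1, 1, 0); (0, 2, 0, 0, 0))


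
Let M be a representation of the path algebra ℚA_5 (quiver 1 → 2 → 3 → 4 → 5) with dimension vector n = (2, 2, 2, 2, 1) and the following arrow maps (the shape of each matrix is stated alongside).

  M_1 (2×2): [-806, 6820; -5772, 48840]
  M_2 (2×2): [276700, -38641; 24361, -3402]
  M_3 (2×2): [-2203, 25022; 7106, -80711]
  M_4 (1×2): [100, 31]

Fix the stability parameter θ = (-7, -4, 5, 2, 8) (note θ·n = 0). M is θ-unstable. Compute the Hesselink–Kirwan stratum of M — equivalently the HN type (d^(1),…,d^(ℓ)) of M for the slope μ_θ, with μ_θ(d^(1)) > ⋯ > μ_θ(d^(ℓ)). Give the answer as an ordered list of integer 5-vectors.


Via rank(M_{q-1}∘⋯∘M_p): M ≅ I[1,1], I[1,5], I[2,4].
μ_θ-semistable layers: μ^(1)=8; μ^(2)=7/2; μ^(3)=-4; μ^(4)=-7

((0, 0, 0, 0, 1); (0, 0, 2, 2, 0); (0, 2, 0, 0, 0); (2, 0, 0, 0, 0))


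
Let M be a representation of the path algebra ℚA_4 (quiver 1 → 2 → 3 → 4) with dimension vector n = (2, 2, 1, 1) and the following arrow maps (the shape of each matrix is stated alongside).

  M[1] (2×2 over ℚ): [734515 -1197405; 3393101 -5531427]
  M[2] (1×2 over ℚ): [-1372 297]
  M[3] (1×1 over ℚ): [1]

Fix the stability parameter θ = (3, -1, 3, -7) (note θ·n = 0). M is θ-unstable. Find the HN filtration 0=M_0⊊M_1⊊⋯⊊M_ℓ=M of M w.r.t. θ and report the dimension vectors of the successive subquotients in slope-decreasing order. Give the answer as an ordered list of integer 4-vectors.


Barcode: M ≅ I[1,1], I[1,4], I[2,2]. HN layers by μ_θ (3 steps, strictly decreasing):
  μ^(1)=3; μ^(2)=-1/2; μ^(3)=-1

((1, 0, 0, 0); (1, 1, 1, 1); (0, 1, 0, 0))


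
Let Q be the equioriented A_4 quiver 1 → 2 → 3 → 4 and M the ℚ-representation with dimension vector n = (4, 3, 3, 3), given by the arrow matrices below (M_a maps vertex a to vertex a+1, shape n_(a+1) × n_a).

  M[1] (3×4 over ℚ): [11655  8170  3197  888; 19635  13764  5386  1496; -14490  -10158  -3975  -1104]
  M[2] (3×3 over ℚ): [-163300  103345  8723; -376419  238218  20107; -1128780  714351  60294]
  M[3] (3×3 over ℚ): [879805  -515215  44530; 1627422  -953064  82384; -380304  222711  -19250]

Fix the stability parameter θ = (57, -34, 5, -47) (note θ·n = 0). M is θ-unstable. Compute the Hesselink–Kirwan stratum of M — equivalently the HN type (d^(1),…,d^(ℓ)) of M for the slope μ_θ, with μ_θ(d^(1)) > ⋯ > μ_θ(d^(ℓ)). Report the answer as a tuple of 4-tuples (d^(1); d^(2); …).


Interval decomposition of M: I[1,1]^2, I[1,4]^2, I[2,3], I[4,4].
HN type (ℓ=5): μ^(1)=57; μ^(2)=5; μ^(3)=-19/4; μ^(4)=-34; μ^(5)=-47

((2, 0, 0, 0); (0, 0, 1, 0); (2, 2, 2, 2); (0, 1, 0, 0); (0, 0, 0, 1))


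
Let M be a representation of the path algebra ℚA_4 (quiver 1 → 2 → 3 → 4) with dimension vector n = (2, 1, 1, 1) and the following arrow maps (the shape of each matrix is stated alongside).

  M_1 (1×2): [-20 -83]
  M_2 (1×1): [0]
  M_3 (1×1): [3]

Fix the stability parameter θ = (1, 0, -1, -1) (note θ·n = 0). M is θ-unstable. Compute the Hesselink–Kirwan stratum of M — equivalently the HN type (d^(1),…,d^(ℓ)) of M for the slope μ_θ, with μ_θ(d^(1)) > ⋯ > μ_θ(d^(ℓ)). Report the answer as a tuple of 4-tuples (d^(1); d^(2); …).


Interval decomposition of M: I[1,1], I[1,2], I[3,4].
HN type (ℓ=3): μ^(1)=1; μ^(2)=1/2; μ^(3)=-1

((1, 0, 0, 0); (1, 1, 0, 0); (0, 0, 1, 1))


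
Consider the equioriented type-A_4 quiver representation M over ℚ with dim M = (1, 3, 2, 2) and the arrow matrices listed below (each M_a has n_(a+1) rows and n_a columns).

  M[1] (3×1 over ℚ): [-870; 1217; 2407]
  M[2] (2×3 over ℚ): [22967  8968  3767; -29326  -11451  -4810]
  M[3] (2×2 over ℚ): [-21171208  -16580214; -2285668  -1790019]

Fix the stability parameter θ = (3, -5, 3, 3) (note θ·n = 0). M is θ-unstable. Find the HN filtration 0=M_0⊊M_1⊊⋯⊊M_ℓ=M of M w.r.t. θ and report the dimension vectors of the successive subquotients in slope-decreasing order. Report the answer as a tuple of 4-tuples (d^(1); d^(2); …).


Interval decomposition of M: I[1,4], I[2,2], I[2,3], I[4,4].
HN type (ℓ=3): μ^(1)=3; μ^(2)=-1; μ^(3)=-5

((0, 0, 2, 2); (1, 1, 0, 0); (0, 2, 0, 0))


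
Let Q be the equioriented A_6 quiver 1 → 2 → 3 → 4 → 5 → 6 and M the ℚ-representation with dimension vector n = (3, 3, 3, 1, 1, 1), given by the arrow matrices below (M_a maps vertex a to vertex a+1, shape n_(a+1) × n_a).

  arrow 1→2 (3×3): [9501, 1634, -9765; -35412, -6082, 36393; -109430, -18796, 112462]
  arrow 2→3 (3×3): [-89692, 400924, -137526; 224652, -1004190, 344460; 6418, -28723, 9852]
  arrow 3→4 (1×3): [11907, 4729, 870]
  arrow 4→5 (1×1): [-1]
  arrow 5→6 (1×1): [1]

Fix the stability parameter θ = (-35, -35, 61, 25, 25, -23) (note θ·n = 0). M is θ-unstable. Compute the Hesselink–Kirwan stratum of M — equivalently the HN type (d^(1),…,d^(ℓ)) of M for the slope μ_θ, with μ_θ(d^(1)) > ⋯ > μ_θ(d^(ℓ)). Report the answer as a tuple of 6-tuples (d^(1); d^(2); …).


Interval decomposition of M: I[1,1], I[1,2], I[1,6], I[2,3], I[3,3].
HN type (ℓ=3): μ^(1)=61; μ^(2)=22; μ^(3)=-35

((0, 0, 2, 0, 0, 0); (0, 0, 1, 1, 1, 1); (3, 3, 0, 0, 0, 0))


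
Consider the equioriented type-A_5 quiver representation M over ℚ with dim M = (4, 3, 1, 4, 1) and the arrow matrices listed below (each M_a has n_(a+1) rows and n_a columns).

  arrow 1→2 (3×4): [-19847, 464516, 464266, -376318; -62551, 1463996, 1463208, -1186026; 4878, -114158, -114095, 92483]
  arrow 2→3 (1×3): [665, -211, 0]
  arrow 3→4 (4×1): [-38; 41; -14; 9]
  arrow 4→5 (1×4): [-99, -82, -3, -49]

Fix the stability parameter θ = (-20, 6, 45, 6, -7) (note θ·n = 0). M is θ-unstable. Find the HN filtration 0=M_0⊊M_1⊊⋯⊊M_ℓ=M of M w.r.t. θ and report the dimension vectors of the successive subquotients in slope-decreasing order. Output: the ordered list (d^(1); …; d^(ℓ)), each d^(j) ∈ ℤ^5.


Interval decomposition of M: I[1,1], I[1,2]^2, I[1,5], I[4,4]^3.
HN type (ℓ=3): μ^(1)=44/3; μ^(2)=6; μ^(3)=-20

((0, 0, 1, 1, 1); (0, 3, 0, 3, 0); (4, 0, 0, 0, 0))
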